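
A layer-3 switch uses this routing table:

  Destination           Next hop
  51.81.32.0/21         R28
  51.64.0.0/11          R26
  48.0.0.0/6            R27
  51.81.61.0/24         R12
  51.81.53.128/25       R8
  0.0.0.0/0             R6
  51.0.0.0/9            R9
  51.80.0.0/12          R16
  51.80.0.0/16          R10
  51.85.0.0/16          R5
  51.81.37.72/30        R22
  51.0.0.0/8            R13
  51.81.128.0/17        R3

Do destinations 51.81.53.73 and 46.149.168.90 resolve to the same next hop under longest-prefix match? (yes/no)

no

51.81.53.73: longest match 51.80.0.0/12 -> R16
46.149.168.90: longest match 0.0.0.0/0 -> R6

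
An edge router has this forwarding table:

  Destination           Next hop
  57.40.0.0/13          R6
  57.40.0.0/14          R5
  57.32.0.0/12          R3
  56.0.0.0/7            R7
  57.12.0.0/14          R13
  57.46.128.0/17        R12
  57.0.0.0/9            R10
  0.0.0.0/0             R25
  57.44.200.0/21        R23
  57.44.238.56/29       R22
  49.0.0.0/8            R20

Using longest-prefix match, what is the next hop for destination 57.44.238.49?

Routes whose prefix contains 57.44.238.49:
  0.0.0.0/0 (default, matches everything) -> R25
  56.0.0.0/7 (56.0.0.0 - 57.255.255.255) -> R7
  57.0.0.0/9 (57.0.0.0 - 57.127.255.255) -> R10
  57.32.0.0/12 (57.32.0.0 - 57.47.255.255) -> R3
  57.40.0.0/13 (57.40.0.0 - 57.47.255.255) -> R6
More-specific entries that do NOT match:
  57.44.238.56/29 (57.44.238.56 - 57.44.238.63) does not contain 57.44.238.49
  57.44.200.0/21 (57.44.200.0 - 57.44.207.255) does not contain 57.44.238.49
  57.46.128.0/17 (57.46.128.0 - 57.46.255.255) does not contain 57.44.238.49
  57.40.0.0/14 (57.40.0.0 - 57.43.255.255) does not contain 57.44.238.49
  57.12.0.0/14 (57.12.0.0 - 57.15.255.255) does not contain 57.44.238.49
Longest matching prefix is /13 -> next hop R6.

R6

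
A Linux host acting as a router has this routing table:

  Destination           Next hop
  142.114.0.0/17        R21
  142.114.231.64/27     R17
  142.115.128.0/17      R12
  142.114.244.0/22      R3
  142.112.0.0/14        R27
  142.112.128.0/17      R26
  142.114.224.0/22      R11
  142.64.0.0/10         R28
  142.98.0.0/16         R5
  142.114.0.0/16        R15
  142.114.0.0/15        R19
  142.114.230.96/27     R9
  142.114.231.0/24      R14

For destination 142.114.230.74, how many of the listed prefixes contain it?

Prefixes containing 142.114.230.74:
  142.64.0.0/10 (142.64.0.0 - 142.127.255.255)
  142.112.0.0/14 (142.112.0.0 - 142.115.255.255)
  142.114.0.0/15 (142.114.0.0 - 142.115.255.255)
  142.114.0.0/16 (142.114.0.0 - 142.114.255.255)
Total matching entries: 4.

4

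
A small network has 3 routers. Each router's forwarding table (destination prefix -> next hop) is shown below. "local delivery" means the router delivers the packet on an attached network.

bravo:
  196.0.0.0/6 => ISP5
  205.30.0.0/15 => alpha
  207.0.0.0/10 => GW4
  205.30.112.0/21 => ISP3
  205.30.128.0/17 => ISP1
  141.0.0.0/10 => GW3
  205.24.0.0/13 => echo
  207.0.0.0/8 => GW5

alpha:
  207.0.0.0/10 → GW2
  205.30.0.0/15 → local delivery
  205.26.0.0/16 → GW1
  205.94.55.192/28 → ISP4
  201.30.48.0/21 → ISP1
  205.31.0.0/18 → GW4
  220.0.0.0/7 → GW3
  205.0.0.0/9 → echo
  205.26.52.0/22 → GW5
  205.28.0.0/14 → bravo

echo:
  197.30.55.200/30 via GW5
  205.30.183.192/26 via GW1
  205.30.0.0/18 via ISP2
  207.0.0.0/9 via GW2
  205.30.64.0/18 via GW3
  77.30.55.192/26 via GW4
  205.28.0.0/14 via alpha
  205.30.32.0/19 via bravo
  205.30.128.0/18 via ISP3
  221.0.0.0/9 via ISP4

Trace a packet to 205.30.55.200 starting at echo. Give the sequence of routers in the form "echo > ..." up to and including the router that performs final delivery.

echo > bravo > alpha

At echo: longest match for 205.30.55.200 is 205.30.32.0/19 -> bravo
At bravo: longest match for 205.30.55.200 is 205.30.0.0/15 -> alpha
At alpha: longest match for 205.30.55.200 is 205.30.0.0/15 -> local delivery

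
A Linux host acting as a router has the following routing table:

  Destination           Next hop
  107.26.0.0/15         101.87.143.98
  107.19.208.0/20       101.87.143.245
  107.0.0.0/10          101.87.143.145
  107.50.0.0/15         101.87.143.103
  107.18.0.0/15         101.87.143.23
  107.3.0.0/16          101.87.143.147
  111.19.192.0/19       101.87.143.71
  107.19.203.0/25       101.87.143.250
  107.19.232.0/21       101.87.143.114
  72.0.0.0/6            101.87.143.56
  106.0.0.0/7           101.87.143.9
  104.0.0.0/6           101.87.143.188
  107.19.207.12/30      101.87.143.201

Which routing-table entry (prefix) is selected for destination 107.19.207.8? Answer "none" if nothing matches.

Entries matching 107.19.207.8:
  104.0.0.0/6 (104.0.0.0 - 107.255.255.255)
  106.0.0.0/7 (106.0.0.0 - 107.255.255.255)
  107.0.0.0/10 (107.0.0.0 - 107.63.255.255)
  107.18.0.0/15 (107.18.0.0 - 107.19.255.255)
Most specific is 107.18.0.0/15.

107.18.0.0/15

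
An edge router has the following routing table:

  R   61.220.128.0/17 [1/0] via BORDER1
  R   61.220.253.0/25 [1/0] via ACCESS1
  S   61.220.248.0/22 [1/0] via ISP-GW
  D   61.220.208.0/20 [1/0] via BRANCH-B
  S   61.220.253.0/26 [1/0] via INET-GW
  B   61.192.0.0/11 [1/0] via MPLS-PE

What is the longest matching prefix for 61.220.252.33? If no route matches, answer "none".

61.220.128.0/17

Entries matching 61.220.252.33:
  61.192.0.0/11 (61.192.0.0 - 61.223.255.255)
  61.220.128.0/17 (61.220.128.0 - 61.220.255.255)
Most specific is 61.220.128.0/17.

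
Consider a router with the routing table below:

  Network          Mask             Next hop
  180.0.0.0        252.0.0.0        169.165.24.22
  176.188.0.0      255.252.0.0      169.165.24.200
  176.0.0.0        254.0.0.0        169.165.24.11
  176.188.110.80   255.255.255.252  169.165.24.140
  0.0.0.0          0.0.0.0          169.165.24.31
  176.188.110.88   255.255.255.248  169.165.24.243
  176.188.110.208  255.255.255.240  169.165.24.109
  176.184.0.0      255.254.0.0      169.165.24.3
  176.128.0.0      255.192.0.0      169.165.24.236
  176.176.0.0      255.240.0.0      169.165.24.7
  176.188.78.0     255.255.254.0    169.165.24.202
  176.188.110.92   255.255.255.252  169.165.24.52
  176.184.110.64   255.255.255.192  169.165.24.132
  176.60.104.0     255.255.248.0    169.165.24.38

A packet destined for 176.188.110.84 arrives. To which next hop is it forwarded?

169.165.24.200

Routes whose prefix contains 176.188.110.84:
  0.0.0.0/0 (default, matches everything) -> 169.165.24.31
  176.0.0.0/7 (176.0.0.0 - 177.255.255.255) -> 169.165.24.11
  176.128.0.0/10 (176.128.0.0 - 176.191.255.255) -> 169.165.24.236
  176.176.0.0/12 (176.176.0.0 - 176.191.255.255) -> 169.165.24.7
  176.188.0.0/14 (176.188.0.0 - 176.191.255.255) -> 169.165.24.200
More-specific entries that do NOT match:
  176.188.110.80/30 (176.188.110.80 - 176.188.110.83) does not contain 176.188.110.84
  176.188.110.92/30 (176.188.110.92 - 176.188.110.95) does not contain 176.188.110.84
  176.188.110.88/29 (176.188.110.88 - 176.188.110.95) does not contain 176.188.110.84
  176.188.110.208/28 (176.188.110.208 - 176.188.110.223) does not contain 176.188.110.84
  176.184.110.64/26 (176.184.110.64 - 176.184.110.127) does not contain 176.188.110.84
  176.188.78.0/23 (176.188.78.0 - 176.188.79.255) does not contain 176.188.110.84
  176.60.104.0/21 (176.60.104.0 - 176.60.111.255) does not contain 176.188.110.84
  176.184.0.0/15 (176.184.0.0 - 176.185.255.255) does not contain 176.188.110.84
Longest matching prefix is /14 -> next hop 169.165.24.200.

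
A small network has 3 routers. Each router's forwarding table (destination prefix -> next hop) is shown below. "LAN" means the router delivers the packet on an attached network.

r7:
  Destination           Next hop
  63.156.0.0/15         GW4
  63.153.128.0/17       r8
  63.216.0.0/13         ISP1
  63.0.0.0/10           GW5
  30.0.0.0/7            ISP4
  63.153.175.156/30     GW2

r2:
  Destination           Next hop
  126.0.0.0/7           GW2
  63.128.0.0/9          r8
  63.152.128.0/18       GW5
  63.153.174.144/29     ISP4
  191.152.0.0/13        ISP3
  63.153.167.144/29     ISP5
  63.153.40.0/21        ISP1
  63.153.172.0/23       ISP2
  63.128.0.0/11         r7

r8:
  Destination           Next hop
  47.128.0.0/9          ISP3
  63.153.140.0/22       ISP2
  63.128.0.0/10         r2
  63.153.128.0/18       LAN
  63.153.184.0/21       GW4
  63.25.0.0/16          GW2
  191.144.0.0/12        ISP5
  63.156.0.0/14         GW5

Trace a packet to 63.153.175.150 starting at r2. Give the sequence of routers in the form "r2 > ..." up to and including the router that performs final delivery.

r2 > r7 > r8

At r2: longest match for 63.153.175.150 is 63.128.0.0/11 -> r7
At r7: longest match for 63.153.175.150 is 63.153.128.0/17 -> r8
At r8: longest match for 63.153.175.150 is 63.153.128.0/18 -> LAN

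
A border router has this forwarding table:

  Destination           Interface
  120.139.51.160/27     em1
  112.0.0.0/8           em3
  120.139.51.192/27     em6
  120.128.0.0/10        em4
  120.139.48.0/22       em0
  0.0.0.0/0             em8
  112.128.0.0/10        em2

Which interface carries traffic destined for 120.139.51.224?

Routes whose prefix contains 120.139.51.224:
  0.0.0.0/0 (default, matches everything) -> em8
  120.128.0.0/10 (120.128.0.0 - 120.191.255.255) -> em4
  120.139.48.0/22 (120.139.48.0 - 120.139.51.255) -> em0
More-specific entries that do NOT match:
  120.139.51.160/27 (120.139.51.160 - 120.139.51.191) does not contain 120.139.51.224
  120.139.51.192/27 (120.139.51.192 - 120.139.51.223) does not contain 120.139.51.224
Longest matching prefix is /22 -> interface em0.

em0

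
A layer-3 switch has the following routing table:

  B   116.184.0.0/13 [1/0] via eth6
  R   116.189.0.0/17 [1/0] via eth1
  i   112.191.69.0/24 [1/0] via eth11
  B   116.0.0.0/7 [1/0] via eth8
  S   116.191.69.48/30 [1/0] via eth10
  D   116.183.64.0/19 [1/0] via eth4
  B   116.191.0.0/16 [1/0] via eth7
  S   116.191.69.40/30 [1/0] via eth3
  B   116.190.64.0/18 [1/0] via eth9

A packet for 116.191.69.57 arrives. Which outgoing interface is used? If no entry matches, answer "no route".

Routes whose prefix contains 116.191.69.57:
  116.0.0.0/7 (116.0.0.0 - 117.255.255.255) -> eth8
  116.184.0.0/13 (116.184.0.0 - 116.191.255.255) -> eth6
  116.191.0.0/16 (116.191.0.0 - 116.191.255.255) -> eth7
More-specific entries that do NOT match:
  116.191.69.48/30 (116.191.69.48 - 116.191.69.51) does not contain 116.191.69.57
  116.191.69.40/30 (116.191.69.40 - 116.191.69.43) does not contain 116.191.69.57
  112.191.69.0/24 (112.191.69.0 - 112.191.69.255) does not contain 116.191.69.57
  116.183.64.0/19 (116.183.64.0 - 116.183.95.255) does not contain 116.191.69.57
  116.190.64.0/18 (116.190.64.0 - 116.190.127.255) does not contain 116.191.69.57
  116.189.0.0/17 (116.189.0.0 - 116.189.127.255) does not contain 116.191.69.57
Longest matching prefix is /16 -> interface eth7.

eth7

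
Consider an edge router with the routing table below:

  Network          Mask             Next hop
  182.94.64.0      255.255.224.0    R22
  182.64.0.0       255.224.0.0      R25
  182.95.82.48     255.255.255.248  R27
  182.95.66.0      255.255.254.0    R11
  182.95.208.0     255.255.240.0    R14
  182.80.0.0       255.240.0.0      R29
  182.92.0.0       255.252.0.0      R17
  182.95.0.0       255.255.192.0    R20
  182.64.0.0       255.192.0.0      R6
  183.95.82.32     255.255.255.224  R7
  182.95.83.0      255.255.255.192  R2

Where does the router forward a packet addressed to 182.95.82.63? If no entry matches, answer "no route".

R17

Routes whose prefix contains 182.95.82.63:
  182.64.0.0/10 (182.64.0.0 - 182.127.255.255) -> R6
  182.64.0.0/11 (182.64.0.0 - 182.95.255.255) -> R25
  182.80.0.0/12 (182.80.0.0 - 182.95.255.255) -> R29
  182.92.0.0/14 (182.92.0.0 - 182.95.255.255) -> R17
More-specific entries that do NOT match:
  182.95.82.48/29 (182.95.82.48 - 182.95.82.55) does not contain 182.95.82.63
  183.95.82.32/27 (183.95.82.32 - 183.95.82.63) does not contain 182.95.82.63
  182.95.83.0/26 (182.95.83.0 - 182.95.83.63) does not contain 182.95.82.63
  182.95.66.0/23 (182.95.66.0 - 182.95.67.255) does not contain 182.95.82.63
  182.95.208.0/20 (182.95.208.0 - 182.95.223.255) does not contain 182.95.82.63
  182.94.64.0/19 (182.94.64.0 - 182.94.95.255) does not contain 182.95.82.63
  182.95.0.0/18 (182.95.0.0 - 182.95.63.255) does not contain 182.95.82.63
Longest matching prefix is /14 -> next hop R17.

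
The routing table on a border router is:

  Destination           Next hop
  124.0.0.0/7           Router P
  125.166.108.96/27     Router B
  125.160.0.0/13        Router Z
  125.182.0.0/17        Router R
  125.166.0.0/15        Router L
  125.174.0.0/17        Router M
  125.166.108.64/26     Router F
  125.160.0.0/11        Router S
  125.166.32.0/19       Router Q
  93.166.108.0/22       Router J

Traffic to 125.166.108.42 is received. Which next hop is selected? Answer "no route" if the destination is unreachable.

Routes whose prefix contains 125.166.108.42:
  124.0.0.0/7 (124.0.0.0 - 125.255.255.255) -> Router P
  125.160.0.0/11 (125.160.0.0 - 125.191.255.255) -> Router S
  125.160.0.0/13 (125.160.0.0 - 125.167.255.255) -> Router Z
  125.166.0.0/15 (125.166.0.0 - 125.167.255.255) -> Router L
More-specific entries that do NOT match:
  125.166.108.96/27 (125.166.108.96 - 125.166.108.127) does not contain 125.166.108.42
  125.166.108.64/26 (125.166.108.64 - 125.166.108.127) does not contain 125.166.108.42
  93.166.108.0/22 (93.166.108.0 - 93.166.111.255) does not contain 125.166.108.42
  125.166.32.0/19 (125.166.32.0 - 125.166.63.255) does not contain 125.166.108.42
  125.182.0.0/17 (125.182.0.0 - 125.182.127.255) does not contain 125.166.108.42
  125.174.0.0/17 (125.174.0.0 - 125.174.127.255) does not contain 125.166.108.42
Longest matching prefix is /15 -> next hop Router L.

Router L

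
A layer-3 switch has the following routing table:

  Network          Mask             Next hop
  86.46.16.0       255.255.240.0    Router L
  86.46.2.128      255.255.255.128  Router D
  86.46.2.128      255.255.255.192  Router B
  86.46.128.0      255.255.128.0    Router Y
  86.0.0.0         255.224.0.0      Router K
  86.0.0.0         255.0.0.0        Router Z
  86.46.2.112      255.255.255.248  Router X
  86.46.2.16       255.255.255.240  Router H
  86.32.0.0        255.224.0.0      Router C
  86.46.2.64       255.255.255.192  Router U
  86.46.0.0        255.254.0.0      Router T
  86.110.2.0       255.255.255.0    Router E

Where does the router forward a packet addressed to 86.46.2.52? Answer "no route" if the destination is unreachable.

Routes whose prefix contains 86.46.2.52:
  86.0.0.0/8 (86.0.0.0 - 86.255.255.255) -> Router Z
  86.32.0.0/11 (86.32.0.0 - 86.63.255.255) -> Router C
  86.46.0.0/15 (86.46.0.0 - 86.47.255.255) -> Router T
More-specific entries that do NOT match:
  86.46.2.112/29 (86.46.2.112 - 86.46.2.119) does not contain 86.46.2.52
  86.46.2.16/28 (86.46.2.16 - 86.46.2.31) does not contain 86.46.2.52
  86.46.2.128/26 (86.46.2.128 - 86.46.2.191) does not contain 86.46.2.52
  86.46.2.64/26 (86.46.2.64 - 86.46.2.127) does not contain 86.46.2.52
  86.46.2.128/25 (86.46.2.128 - 86.46.2.255) does not contain 86.46.2.52
  86.110.2.0/24 (86.110.2.0 - 86.110.2.255) does not contain 86.46.2.52
  86.46.16.0/20 (86.46.16.0 - 86.46.31.255) does not contain 86.46.2.52
  86.46.128.0/17 (86.46.128.0 - 86.46.255.255) does not contain 86.46.2.52
Longest matching prefix is /15 -> next hop Router T.

Router T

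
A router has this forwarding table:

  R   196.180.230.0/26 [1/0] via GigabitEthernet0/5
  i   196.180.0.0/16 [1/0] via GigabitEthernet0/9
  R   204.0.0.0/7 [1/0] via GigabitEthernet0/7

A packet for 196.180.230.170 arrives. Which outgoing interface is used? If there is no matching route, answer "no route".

GigabitEthernet0/9

Routes whose prefix contains 196.180.230.170:
  196.180.0.0/16 (196.180.0.0 - 196.180.255.255) -> GigabitEthernet0/9
More-specific entries that do NOT match:
  196.180.230.0/26 (196.180.230.0 - 196.180.230.63) does not contain 196.180.230.170
Longest matching prefix is /16 -> interface GigabitEthernet0/9.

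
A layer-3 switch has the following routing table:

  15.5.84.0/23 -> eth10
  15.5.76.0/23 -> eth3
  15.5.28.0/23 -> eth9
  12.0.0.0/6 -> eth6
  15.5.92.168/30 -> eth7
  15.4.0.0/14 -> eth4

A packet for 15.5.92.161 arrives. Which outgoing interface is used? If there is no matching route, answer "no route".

eth4

Routes whose prefix contains 15.5.92.161:
  12.0.0.0/6 (12.0.0.0 - 15.255.255.255) -> eth6
  15.4.0.0/14 (15.4.0.0 - 15.7.255.255) -> eth4
More-specific entries that do NOT match:
  15.5.92.168/30 (15.5.92.168 - 15.5.92.171) does not contain 15.5.92.161
  15.5.84.0/23 (15.5.84.0 - 15.5.85.255) does not contain 15.5.92.161
  15.5.76.0/23 (15.5.76.0 - 15.5.77.255) does not contain 15.5.92.161
  15.5.28.0/23 (15.5.28.0 - 15.5.29.255) does not contain 15.5.92.161
Longest matching prefix is /14 -> interface eth4.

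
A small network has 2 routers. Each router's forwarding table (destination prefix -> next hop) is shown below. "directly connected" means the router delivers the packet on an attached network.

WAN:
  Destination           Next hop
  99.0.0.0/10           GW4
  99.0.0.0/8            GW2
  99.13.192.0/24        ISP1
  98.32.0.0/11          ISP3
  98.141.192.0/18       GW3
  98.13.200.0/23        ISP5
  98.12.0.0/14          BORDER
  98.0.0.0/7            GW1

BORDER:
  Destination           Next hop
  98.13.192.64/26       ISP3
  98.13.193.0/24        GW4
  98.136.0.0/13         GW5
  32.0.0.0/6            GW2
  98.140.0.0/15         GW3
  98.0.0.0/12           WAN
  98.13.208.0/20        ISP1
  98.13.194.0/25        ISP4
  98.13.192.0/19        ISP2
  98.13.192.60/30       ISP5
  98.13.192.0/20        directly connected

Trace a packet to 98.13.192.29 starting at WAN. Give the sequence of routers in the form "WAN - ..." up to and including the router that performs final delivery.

At WAN: longest match for 98.13.192.29 is 98.12.0.0/14 -> BORDER
At BORDER: longest match for 98.13.192.29 is 98.13.192.0/20 -> directly connected

WAN - BORDER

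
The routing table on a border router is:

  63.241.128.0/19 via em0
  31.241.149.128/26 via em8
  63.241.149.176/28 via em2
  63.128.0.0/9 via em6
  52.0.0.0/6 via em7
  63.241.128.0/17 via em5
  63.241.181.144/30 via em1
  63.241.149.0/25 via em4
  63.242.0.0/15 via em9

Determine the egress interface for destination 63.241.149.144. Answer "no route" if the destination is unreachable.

Routes whose prefix contains 63.241.149.144:
  63.128.0.0/9 (63.128.0.0 - 63.255.255.255) -> em6
  63.241.128.0/17 (63.241.128.0 - 63.241.255.255) -> em5
  63.241.128.0/19 (63.241.128.0 - 63.241.159.255) -> em0
More-specific entries that do NOT match:
  63.241.181.144/30 (63.241.181.144 - 63.241.181.147) does not contain 63.241.149.144
  63.241.149.176/28 (63.241.149.176 - 63.241.149.191) does not contain 63.241.149.144
  31.241.149.128/26 (31.241.149.128 - 31.241.149.191) does not contain 63.241.149.144
  63.241.149.0/25 (63.241.149.0 - 63.241.149.127) does not contain 63.241.149.144
Longest matching prefix is /19 -> interface em0.

em0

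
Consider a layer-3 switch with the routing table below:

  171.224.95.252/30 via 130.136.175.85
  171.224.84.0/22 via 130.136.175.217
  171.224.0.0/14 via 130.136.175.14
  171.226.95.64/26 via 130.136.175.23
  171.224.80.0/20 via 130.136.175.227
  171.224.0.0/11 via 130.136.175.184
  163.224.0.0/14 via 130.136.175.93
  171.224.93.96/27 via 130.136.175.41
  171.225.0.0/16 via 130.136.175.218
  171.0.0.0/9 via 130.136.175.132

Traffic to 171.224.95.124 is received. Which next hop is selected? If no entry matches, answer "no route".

130.136.175.227

Routes whose prefix contains 171.224.95.124:
  171.224.0.0/11 (171.224.0.0 - 171.255.255.255) -> 130.136.175.184
  171.224.0.0/14 (171.224.0.0 - 171.227.255.255) -> 130.136.175.14
  171.224.80.0/20 (171.224.80.0 - 171.224.95.255) -> 130.136.175.227
More-specific entries that do NOT match:
  171.224.95.252/30 (171.224.95.252 - 171.224.95.255) does not contain 171.224.95.124
  171.224.93.96/27 (171.224.93.96 - 171.224.93.127) does not contain 171.224.95.124
  171.226.95.64/26 (171.226.95.64 - 171.226.95.127) does not contain 171.224.95.124
  171.224.84.0/22 (171.224.84.0 - 171.224.87.255) does not contain 171.224.95.124
Longest matching prefix is /20 -> next hop 130.136.175.227.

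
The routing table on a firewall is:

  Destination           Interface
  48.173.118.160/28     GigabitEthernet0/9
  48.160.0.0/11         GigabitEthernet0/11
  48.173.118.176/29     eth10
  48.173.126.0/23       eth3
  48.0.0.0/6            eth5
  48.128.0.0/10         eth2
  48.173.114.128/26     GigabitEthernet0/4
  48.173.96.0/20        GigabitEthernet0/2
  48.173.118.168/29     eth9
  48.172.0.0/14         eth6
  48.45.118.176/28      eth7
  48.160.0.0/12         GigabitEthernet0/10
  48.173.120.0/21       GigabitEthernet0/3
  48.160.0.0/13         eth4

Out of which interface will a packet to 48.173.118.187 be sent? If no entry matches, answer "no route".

Routes whose prefix contains 48.173.118.187:
  48.0.0.0/6 (48.0.0.0 - 51.255.255.255) -> eth5
  48.128.0.0/10 (48.128.0.0 - 48.191.255.255) -> eth2
  48.160.0.0/11 (48.160.0.0 - 48.191.255.255) -> GigabitEthernet0/11
  48.160.0.0/12 (48.160.0.0 - 48.175.255.255) -> GigabitEthernet0/10
  48.172.0.0/14 (48.172.0.0 - 48.175.255.255) -> eth6
More-specific entries that do NOT match:
  48.173.118.176/29 (48.173.118.176 - 48.173.118.183) does not contain 48.173.118.187
  48.173.118.168/29 (48.173.118.168 - 48.173.118.175) does not contain 48.173.118.187
  48.173.118.160/28 (48.173.118.160 - 48.173.118.175) does not contain 48.173.118.187
  48.45.118.176/28 (48.45.118.176 - 48.45.118.191) does not contain 48.173.118.187
  48.173.114.128/26 (48.173.114.128 - 48.173.114.191) does not contain 48.173.118.187
  48.173.126.0/23 (48.173.126.0 - 48.173.127.255) does not contain 48.173.118.187
  48.173.120.0/21 (48.173.120.0 - 48.173.127.255) does not contain 48.173.118.187
  48.173.96.0/20 (48.173.96.0 - 48.173.111.255) does not contain 48.173.118.187
Longest matching prefix is /14 -> interface eth6.

eth6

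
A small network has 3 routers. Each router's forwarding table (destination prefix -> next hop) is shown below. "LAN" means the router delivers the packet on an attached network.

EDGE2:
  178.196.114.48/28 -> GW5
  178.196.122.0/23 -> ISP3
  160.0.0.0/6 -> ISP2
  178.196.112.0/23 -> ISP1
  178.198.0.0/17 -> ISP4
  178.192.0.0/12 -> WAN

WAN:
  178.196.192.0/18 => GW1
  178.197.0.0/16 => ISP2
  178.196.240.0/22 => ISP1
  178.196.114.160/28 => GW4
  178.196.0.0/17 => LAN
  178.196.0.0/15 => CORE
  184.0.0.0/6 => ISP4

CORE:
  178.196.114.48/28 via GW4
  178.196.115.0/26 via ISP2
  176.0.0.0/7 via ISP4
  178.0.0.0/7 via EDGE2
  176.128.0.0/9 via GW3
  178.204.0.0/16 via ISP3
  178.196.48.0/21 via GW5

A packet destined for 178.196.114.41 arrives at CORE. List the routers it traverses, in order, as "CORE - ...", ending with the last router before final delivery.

At CORE: longest match for 178.196.114.41 is 178.0.0.0/7 -> EDGE2
At EDGE2: longest match for 178.196.114.41 is 178.192.0.0/12 -> WAN
At WAN: longest match for 178.196.114.41 is 178.196.0.0/17 -> LAN

CORE - EDGE2 - WAN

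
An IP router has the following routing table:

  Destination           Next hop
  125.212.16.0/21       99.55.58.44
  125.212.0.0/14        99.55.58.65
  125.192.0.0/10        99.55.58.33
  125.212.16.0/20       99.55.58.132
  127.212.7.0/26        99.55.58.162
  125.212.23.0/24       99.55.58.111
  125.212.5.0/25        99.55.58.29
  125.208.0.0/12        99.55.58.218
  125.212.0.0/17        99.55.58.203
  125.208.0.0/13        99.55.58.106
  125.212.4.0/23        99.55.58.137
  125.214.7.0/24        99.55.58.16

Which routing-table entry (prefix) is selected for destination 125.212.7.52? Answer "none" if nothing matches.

125.212.0.0/17

Entries matching 125.212.7.52:
  125.192.0.0/10 (125.192.0.0 - 125.255.255.255)
  125.208.0.0/12 (125.208.0.0 - 125.223.255.255)
  125.208.0.0/13 (125.208.0.0 - 125.215.255.255)
  125.212.0.0/14 (125.212.0.0 - 125.215.255.255)
  125.212.0.0/17 (125.212.0.0 - 125.212.127.255)
Most specific is 125.212.0.0/17.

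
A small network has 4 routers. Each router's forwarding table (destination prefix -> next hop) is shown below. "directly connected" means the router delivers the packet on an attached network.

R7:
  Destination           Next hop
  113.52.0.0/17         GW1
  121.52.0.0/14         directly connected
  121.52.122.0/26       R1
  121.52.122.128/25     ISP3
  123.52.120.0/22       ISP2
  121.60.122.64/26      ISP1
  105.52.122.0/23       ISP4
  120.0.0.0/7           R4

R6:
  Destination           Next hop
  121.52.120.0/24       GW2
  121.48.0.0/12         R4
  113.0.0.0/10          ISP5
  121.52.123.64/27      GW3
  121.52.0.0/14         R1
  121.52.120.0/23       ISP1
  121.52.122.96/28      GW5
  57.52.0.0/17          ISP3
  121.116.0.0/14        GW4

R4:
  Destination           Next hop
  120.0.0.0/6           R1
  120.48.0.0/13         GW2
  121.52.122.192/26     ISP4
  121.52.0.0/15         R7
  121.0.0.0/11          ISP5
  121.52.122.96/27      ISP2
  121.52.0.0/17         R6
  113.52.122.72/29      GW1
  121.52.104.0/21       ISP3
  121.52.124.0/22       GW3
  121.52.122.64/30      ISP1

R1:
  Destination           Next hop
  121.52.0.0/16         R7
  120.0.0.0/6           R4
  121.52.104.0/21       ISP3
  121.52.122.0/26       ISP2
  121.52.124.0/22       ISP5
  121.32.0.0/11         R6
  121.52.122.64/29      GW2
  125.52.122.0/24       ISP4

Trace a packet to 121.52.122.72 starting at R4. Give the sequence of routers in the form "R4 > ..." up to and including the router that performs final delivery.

R4 > R6 > R1 > R7

At R4: longest match for 121.52.122.72 is 121.52.0.0/17 -> R6
At R6: longest match for 121.52.122.72 is 121.52.0.0/14 -> R1
At R1: longest match for 121.52.122.72 is 121.52.0.0/16 -> R7
At R7: longest match for 121.52.122.72 is 121.52.0.0/14 -> directly connected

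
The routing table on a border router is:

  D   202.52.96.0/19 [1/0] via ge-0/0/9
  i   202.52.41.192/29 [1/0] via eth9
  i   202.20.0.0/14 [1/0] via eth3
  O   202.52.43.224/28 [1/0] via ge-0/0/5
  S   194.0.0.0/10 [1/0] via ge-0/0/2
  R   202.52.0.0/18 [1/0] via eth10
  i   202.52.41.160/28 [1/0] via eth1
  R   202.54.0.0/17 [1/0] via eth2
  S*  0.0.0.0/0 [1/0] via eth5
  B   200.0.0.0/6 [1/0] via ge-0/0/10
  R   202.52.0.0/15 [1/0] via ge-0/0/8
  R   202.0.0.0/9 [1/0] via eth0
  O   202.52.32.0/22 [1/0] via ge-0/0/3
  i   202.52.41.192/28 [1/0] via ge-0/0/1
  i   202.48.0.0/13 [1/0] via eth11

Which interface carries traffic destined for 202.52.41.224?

eth10

Routes whose prefix contains 202.52.41.224:
  0.0.0.0/0 (default, matches everything) -> eth5
  200.0.0.0/6 (200.0.0.0 - 203.255.255.255) -> ge-0/0/10
  202.0.0.0/9 (202.0.0.0 - 202.127.255.255) -> eth0
  202.48.0.0/13 (202.48.0.0 - 202.55.255.255) -> eth11
  202.52.0.0/15 (202.52.0.0 - 202.53.255.255) -> ge-0/0/8
  202.52.0.0/18 (202.52.0.0 - 202.52.63.255) -> eth10
More-specific entries that do NOT match:
  202.52.41.192/29 (202.52.41.192 - 202.52.41.199) does not contain 202.52.41.224
  202.52.43.224/28 (202.52.43.224 - 202.52.43.239) does not contain 202.52.41.224
  202.52.41.160/28 (202.52.41.160 - 202.52.41.175) does not contain 202.52.41.224
  202.52.41.192/28 (202.52.41.192 - 202.52.41.207) does not contain 202.52.41.224
  202.52.32.0/22 (202.52.32.0 - 202.52.35.255) does not contain 202.52.41.224
  202.52.96.0/19 (202.52.96.0 - 202.52.127.255) does not contain 202.52.41.224
Longest matching prefix is /18 -> interface eth10.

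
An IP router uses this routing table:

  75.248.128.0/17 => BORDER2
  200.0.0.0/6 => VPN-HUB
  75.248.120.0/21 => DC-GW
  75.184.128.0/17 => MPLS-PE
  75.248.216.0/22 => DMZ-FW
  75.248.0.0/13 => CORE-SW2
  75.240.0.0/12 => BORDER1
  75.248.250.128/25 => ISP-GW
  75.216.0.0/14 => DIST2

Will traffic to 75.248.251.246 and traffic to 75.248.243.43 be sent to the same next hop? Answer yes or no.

yes

75.248.251.246: longest match 75.248.128.0/17 -> BORDER2
75.248.243.43: longest match 75.248.128.0/17 -> BORDER2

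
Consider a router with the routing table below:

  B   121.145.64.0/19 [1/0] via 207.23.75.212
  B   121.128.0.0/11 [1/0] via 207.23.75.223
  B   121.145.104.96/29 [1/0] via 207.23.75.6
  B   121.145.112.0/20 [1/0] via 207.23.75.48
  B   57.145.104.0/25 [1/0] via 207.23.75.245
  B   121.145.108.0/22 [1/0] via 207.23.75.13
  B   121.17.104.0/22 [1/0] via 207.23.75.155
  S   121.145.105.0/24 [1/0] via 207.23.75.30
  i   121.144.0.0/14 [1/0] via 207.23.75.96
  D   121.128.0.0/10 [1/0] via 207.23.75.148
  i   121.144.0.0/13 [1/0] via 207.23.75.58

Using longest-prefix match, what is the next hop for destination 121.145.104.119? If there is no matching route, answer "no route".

207.23.75.96

Routes whose prefix contains 121.145.104.119:
  121.128.0.0/10 (121.128.0.0 - 121.191.255.255) -> 207.23.75.148
  121.128.0.0/11 (121.128.0.0 - 121.159.255.255) -> 207.23.75.223
  121.144.0.0/13 (121.144.0.0 - 121.151.255.255) -> 207.23.75.58
  121.144.0.0/14 (121.144.0.0 - 121.147.255.255) -> 207.23.75.96
More-specific entries that do NOT match:
  121.145.104.96/29 (121.145.104.96 - 121.145.104.103) does not contain 121.145.104.119
  57.145.104.0/25 (57.145.104.0 - 57.145.104.127) does not contain 121.145.104.119
  121.145.105.0/24 (121.145.105.0 - 121.145.105.255) does not contain 121.145.104.119
  121.145.108.0/22 (121.145.108.0 - 121.145.111.255) does not contain 121.145.104.119
  121.17.104.0/22 (121.17.104.0 - 121.17.107.255) does not contain 121.145.104.119
  121.145.112.0/20 (121.145.112.0 - 121.145.127.255) does not contain 121.145.104.119
  121.145.64.0/19 (121.145.64.0 - 121.145.95.255) does not contain 121.145.104.119
Longest matching prefix is /14 -> next hop 207.23.75.96.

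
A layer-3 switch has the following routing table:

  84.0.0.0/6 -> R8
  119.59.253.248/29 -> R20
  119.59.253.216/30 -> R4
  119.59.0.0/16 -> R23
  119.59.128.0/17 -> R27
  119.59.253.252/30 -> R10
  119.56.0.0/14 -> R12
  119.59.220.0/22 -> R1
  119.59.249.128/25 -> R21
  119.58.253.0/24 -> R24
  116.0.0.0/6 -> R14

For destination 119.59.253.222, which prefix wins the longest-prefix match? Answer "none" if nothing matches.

119.59.128.0/17

Entries matching 119.59.253.222:
  116.0.0.0/6 (116.0.0.0 - 119.255.255.255)
  119.56.0.0/14 (119.56.0.0 - 119.59.255.255)
  119.59.0.0/16 (119.59.0.0 - 119.59.255.255)
  119.59.128.0/17 (119.59.128.0 - 119.59.255.255)
Most specific is 119.59.128.0/17.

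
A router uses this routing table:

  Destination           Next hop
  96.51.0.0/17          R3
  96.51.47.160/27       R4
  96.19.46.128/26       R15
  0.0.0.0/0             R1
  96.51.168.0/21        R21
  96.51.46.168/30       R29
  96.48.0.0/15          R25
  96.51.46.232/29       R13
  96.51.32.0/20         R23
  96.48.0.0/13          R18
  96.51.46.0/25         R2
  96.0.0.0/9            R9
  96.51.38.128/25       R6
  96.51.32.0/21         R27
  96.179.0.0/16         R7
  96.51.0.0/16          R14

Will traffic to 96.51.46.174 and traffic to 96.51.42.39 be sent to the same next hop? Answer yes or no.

yes

96.51.46.174: longest match 96.51.32.0/20 -> R23
96.51.42.39: longest match 96.51.32.0/20 -> R23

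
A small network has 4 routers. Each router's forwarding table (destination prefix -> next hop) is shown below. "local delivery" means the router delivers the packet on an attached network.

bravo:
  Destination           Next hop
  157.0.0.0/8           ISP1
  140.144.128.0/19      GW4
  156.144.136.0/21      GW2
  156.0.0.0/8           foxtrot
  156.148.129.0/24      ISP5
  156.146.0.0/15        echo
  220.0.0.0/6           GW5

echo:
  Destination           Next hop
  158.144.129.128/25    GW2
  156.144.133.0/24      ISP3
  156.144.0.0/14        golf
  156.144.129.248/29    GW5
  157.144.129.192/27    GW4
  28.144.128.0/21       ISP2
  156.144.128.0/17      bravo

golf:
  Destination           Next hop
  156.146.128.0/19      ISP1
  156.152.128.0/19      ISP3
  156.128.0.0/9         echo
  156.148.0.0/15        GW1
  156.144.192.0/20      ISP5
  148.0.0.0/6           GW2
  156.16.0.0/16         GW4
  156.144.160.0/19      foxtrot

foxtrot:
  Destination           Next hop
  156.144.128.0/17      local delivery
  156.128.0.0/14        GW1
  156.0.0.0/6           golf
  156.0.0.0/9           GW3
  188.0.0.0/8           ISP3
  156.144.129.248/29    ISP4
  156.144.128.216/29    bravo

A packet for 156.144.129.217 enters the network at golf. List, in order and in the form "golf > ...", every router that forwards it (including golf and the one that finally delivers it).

golf > echo > bravo > foxtrot

At golf: longest match for 156.144.129.217 is 156.128.0.0/9 -> echo
At echo: longest match for 156.144.129.217 is 156.144.128.0/17 -> bravo
At bravo: longest match for 156.144.129.217 is 156.0.0.0/8 -> foxtrot
At foxtrot: longest match for 156.144.129.217 is 156.144.128.0/17 -> local delivery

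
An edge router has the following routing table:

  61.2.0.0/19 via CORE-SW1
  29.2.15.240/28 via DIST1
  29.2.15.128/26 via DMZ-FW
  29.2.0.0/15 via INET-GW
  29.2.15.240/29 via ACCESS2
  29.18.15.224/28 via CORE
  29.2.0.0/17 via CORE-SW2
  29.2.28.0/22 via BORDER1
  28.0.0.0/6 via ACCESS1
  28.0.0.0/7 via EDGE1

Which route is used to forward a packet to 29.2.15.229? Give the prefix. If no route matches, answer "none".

29.2.0.0/17

Entries matching 29.2.15.229:
  28.0.0.0/6 (28.0.0.0 - 31.255.255.255)
  28.0.0.0/7 (28.0.0.0 - 29.255.255.255)
  29.2.0.0/15 (29.2.0.0 - 29.3.255.255)
  29.2.0.0/17 (29.2.0.0 - 29.2.127.255)
Most specific is 29.2.0.0/17.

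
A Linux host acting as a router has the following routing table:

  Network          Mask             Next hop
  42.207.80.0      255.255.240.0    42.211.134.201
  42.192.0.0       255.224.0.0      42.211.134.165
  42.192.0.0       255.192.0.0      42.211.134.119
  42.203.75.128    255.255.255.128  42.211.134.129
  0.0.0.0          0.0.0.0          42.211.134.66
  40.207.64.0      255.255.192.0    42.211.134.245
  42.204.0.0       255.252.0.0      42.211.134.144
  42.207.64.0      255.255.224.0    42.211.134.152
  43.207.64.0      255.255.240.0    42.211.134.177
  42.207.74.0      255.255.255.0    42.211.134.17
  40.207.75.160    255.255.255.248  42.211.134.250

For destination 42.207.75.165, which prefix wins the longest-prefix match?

Entries matching 42.207.75.165:
  0.0.0.0/0 (default, matches everything)
  42.192.0.0/10 (42.192.0.0 - 42.255.255.255)
  42.192.0.0/11 (42.192.0.0 - 42.223.255.255)
  42.204.0.0/14 (42.204.0.0 - 42.207.255.255)
  42.207.64.0/19 (42.207.64.0 - 42.207.95.255)
Most specific is 42.207.64.0/19.

42.207.64.0/19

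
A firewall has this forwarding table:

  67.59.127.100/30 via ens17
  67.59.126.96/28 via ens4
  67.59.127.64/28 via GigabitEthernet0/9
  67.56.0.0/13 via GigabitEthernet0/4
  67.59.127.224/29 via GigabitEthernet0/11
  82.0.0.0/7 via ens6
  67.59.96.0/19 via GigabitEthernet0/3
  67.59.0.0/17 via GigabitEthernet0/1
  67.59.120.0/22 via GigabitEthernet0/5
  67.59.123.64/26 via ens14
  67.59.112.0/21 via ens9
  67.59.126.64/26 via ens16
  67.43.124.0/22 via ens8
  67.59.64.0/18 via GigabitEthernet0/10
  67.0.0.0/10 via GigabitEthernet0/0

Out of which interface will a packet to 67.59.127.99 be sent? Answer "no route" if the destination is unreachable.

GigabitEthernet0/3

Routes whose prefix contains 67.59.127.99:
  67.0.0.0/10 (67.0.0.0 - 67.63.255.255) -> GigabitEthernet0/0
  67.56.0.0/13 (67.56.0.0 - 67.63.255.255) -> GigabitEthernet0/4
  67.59.0.0/17 (67.59.0.0 - 67.59.127.255) -> GigabitEthernet0/1
  67.59.64.0/18 (67.59.64.0 - 67.59.127.255) -> GigabitEthernet0/10
  67.59.96.0/19 (67.59.96.0 - 67.59.127.255) -> GigabitEthernet0/3
More-specific entries that do NOT match:
  67.59.127.100/30 (67.59.127.100 - 67.59.127.103) does not contain 67.59.127.99
  67.59.127.224/29 (67.59.127.224 - 67.59.127.231) does not contain 67.59.127.99
  67.59.126.96/28 (67.59.126.96 - 67.59.126.111) does not contain 67.59.127.99
  67.59.127.64/28 (67.59.127.64 - 67.59.127.79) does not contain 67.59.127.99
  67.59.123.64/26 (67.59.123.64 - 67.59.123.127) does not contain 67.59.127.99
  67.59.126.64/26 (67.59.126.64 - 67.59.126.127) does not contain 67.59.127.99
  67.59.120.0/22 (67.59.120.0 - 67.59.123.255) does not contain 67.59.127.99
  67.43.124.0/22 (67.43.124.0 - 67.43.127.255) does not contain 67.59.127.99
  67.59.112.0/21 (67.59.112.0 - 67.59.119.255) does not contain 67.59.127.99
Longest matching prefix is /19 -> interface GigabitEthernet0/3.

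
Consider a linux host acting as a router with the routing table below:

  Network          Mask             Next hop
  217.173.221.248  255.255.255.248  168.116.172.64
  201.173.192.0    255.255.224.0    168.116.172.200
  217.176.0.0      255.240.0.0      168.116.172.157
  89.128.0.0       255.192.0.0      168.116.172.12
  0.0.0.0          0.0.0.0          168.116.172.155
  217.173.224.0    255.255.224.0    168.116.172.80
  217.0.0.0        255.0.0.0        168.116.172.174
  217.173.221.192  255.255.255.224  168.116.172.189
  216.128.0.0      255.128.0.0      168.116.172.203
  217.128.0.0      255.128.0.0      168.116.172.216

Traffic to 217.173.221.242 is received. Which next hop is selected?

168.116.172.216

Routes whose prefix contains 217.173.221.242:
  0.0.0.0/0 (default, matches everything) -> 168.116.172.155
  217.0.0.0/8 (217.0.0.0 - 217.255.255.255) -> 168.116.172.174
  217.128.0.0/9 (217.128.0.0 - 217.255.255.255) -> 168.116.172.216
More-specific entries that do NOT match:
  217.173.221.248/29 (217.173.221.248 - 217.173.221.255) does not contain 217.173.221.242
  217.173.221.192/27 (217.173.221.192 - 217.173.221.223) does not contain 217.173.221.242
  201.173.192.0/19 (201.173.192.0 - 201.173.223.255) does not contain 217.173.221.242
  217.173.224.0/19 (217.173.224.0 - 217.173.255.255) does not contain 217.173.221.242
  217.176.0.0/12 (217.176.0.0 - 217.191.255.255) does not contain 217.173.221.242
  89.128.0.0/10 (89.128.0.0 - 89.191.255.255) does not contain 217.173.221.242
Longest matching prefix is /9 -> next hop 168.116.172.216.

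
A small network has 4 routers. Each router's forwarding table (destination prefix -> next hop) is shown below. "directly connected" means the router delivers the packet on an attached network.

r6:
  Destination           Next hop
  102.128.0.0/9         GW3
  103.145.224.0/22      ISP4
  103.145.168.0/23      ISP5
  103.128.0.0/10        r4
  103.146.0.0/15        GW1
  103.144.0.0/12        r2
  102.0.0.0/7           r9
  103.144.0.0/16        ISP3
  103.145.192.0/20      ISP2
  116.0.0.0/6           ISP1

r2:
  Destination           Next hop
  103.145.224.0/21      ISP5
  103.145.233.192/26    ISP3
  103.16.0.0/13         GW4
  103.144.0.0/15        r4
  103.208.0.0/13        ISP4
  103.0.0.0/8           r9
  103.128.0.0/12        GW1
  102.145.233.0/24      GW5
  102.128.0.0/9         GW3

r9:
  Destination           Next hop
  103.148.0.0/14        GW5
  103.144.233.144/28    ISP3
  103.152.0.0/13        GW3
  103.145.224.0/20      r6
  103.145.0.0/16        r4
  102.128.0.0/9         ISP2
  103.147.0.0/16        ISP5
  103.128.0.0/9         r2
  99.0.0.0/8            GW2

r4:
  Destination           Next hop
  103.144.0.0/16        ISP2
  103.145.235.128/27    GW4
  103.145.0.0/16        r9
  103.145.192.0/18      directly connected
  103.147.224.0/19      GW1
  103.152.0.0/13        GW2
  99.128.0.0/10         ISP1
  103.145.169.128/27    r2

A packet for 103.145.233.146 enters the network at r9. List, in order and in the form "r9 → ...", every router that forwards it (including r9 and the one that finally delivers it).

At r9: longest match for 103.145.233.146 is 103.145.224.0/20 -> r6
At r6: longest match for 103.145.233.146 is 103.144.0.0/12 -> r2
At r2: longest match for 103.145.233.146 is 103.144.0.0/15 -> r4
At r4: longest match for 103.145.233.146 is 103.145.192.0/18 -> directly connected

r9 → r6 → r2 → r4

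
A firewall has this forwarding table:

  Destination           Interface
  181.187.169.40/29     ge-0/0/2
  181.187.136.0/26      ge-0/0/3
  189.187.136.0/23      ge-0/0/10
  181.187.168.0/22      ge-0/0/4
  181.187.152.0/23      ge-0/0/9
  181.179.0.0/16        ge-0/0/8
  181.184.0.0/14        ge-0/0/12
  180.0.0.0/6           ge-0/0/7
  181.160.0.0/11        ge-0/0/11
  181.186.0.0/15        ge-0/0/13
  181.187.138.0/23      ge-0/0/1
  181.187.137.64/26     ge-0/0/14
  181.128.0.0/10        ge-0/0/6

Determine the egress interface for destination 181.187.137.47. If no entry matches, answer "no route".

ge-0/0/13

Routes whose prefix contains 181.187.137.47:
  180.0.0.0/6 (180.0.0.0 - 183.255.255.255) -> ge-0/0/7
  181.128.0.0/10 (181.128.0.0 - 181.191.255.255) -> ge-0/0/6
  181.160.0.0/11 (181.160.0.0 - 181.191.255.255) -> ge-0/0/11
  181.184.0.0/14 (181.184.0.0 - 181.187.255.255) -> ge-0/0/12
  181.186.0.0/15 (181.186.0.0 - 181.187.255.255) -> ge-0/0/13
More-specific entries that do NOT match:
  181.187.169.40/29 (181.187.169.40 - 181.187.169.47) does not contain 181.187.137.47
  181.187.136.0/26 (181.187.136.0 - 181.187.136.63) does not contain 181.187.137.47
  181.187.137.64/26 (181.187.137.64 - 181.187.137.127) does not contain 181.187.137.47
  189.187.136.0/23 (189.187.136.0 - 189.187.137.255) does not contain 181.187.137.47
  181.187.152.0/23 (181.187.152.0 - 181.187.153.255) does not contain 181.187.137.47
  181.187.138.0/23 (181.187.138.0 - 181.187.139.255) does not contain 181.187.137.47
  181.187.168.0/22 (181.187.168.0 - 181.187.171.255) does not contain 181.187.137.47
  181.179.0.0/16 (181.179.0.0 - 181.179.255.255) does not contain 181.187.137.47
Longest matching prefix is /15 -> interface ge-0/0/13.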